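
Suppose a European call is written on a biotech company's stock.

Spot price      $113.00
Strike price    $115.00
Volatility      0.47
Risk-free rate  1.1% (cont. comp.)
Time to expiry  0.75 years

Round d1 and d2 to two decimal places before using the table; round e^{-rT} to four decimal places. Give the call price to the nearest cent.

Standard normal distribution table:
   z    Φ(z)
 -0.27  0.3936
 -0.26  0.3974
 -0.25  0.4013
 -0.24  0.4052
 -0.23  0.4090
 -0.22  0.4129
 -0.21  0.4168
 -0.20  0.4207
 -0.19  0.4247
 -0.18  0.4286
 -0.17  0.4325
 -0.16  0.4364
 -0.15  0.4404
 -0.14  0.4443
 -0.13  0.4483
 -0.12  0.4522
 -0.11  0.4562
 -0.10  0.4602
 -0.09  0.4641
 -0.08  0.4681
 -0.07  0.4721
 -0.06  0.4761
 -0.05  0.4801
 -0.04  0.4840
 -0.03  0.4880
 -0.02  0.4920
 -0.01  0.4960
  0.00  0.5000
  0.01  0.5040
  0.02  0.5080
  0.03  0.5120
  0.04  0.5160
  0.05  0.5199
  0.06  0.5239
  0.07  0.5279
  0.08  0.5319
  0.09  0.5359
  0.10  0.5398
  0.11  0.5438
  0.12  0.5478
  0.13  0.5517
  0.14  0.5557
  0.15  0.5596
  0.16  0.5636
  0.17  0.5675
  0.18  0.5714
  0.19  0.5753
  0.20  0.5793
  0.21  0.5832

$17.92

σ√T = 0.47·√0.75 = 0.4070
d₁ = [ln(113/115) + (0.011 + 0.47²/2)·0.75] / 0.4070 = [-0.0175 + 0.0911] / 0.4070 = 0.1807 → 0.18
d₂ = d₁ − σ√T = 0.1807 − 0.4070 = -0.2264 → -0.23
e^(−rT) = e^(−0.011·0.75) = 0.9918
N(d₁) = N(0.18) = 0.5714;  N(d₂) = N(-0.23) = 0.4090
C = 113·0.5714 − 115·0.9918·0.4090 = 64.5682 − 46.6493 = 17.9189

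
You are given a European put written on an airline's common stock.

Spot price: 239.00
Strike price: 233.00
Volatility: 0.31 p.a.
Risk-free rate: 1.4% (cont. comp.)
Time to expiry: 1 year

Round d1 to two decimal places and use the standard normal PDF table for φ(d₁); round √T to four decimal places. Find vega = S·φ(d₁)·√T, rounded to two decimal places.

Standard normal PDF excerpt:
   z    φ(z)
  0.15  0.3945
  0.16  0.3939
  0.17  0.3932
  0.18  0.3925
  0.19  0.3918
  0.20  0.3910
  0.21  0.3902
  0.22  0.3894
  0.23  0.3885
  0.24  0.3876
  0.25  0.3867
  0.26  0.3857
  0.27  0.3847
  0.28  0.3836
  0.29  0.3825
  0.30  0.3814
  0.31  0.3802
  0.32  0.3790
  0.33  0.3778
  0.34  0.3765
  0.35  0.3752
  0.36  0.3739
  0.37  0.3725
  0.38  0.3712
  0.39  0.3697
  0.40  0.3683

T = 1;  σ√T = 0.3100
d₁ = [ln(239/233) + (0.014 + 0.31²/2)·1] / 0.3100 = [0.0254 + 0.0621] / 0.3100 = 0.2822 → 0.28
√T = √1 = 1.0000
φ(d₁) = φ(0.28) = 0.3836
vega = S·φ(d₁)·√T = 239·0.3836·1.0000 = 91.6804

91.68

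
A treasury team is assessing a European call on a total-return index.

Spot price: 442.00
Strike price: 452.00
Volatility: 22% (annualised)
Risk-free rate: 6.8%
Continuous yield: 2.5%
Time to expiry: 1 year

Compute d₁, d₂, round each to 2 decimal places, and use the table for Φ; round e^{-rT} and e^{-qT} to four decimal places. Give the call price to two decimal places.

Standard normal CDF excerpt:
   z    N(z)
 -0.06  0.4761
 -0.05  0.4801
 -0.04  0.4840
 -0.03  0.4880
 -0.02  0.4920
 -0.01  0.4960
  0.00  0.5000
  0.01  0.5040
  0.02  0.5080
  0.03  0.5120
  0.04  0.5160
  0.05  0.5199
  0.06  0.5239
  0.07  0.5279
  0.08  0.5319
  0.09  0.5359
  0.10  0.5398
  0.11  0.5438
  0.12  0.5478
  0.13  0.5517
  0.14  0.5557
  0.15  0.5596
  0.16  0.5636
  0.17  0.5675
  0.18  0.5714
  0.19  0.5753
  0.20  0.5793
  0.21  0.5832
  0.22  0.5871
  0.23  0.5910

41.95

σ√T = 0.22·√1 = 0.2200
d₁ = [ln(442/452) + (0.068 − 0.025 + 0.22²/2)·1] / 0.2200 = [-0.0224 + 0.0672] / 0.2200 = 0.2038 ⇒ 0.20
d₂ = d₁ − σ√T = 0.2038 − 0.2200 = -0.0162 ⇒ -0.02
exp(−qT) = exp(−0.025·1) = 0.9753;  exp(−rT) = exp(−0.068·1) = 0.9343
N(d₁) = N(0.20) = 0.5793;  N(d₂) = N(-0.02) = 0.4920
C = 442·0.9753·0.5793 − 452·0.9343·0.4920 = 249.7262 − 207.7734 = 41.9528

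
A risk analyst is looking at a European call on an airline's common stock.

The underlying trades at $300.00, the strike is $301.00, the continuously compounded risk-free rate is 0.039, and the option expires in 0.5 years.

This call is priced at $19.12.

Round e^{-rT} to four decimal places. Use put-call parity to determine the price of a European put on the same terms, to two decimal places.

$14.31

e^(−rT) = e^(−0.039·0.5) = 0.9807
Put-call parity: C − P = S − K·e^(−rT) = 300 − 301·0.9807 = 300 − 295.1907 = 4.8093
P = C − (C − P) = 19.12 − (4.8093) = 14.3107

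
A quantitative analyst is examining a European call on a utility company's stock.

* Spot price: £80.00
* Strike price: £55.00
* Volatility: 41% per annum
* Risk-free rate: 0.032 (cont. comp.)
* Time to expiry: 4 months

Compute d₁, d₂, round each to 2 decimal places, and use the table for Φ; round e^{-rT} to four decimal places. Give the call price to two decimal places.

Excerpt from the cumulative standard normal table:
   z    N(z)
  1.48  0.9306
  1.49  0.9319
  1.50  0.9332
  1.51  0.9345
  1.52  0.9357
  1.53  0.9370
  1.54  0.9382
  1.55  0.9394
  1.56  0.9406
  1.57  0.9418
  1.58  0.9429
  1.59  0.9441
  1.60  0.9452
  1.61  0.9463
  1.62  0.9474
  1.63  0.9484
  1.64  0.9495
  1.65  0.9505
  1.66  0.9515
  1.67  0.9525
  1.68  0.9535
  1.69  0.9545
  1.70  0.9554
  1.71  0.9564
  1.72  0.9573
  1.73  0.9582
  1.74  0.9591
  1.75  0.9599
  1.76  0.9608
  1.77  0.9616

σ√T = 0.41·√0.3333 = 0.2367
ln(S/K) + (r + σ²/2)T = ln(80/55) + (0.032 + 0.41²/2)·0.3333 = 0.3747 + 0.0387 = 0.4134
d₁ = 0.4134 / 0.2367 = 1.7463 → 1.75
d₂ = d₁ − σ√T = 1.7463 − 0.2367 = 1.5096 → 1.51
exp(−rT) = exp(−0.032·0.3333) = 0.9894
N(d₁) = N(1.75) = 0.9599;  N(d₂) = N(1.51) = 0.9345
C = 80·0.9599 − 55·0.9894·0.9345 = 76.7920 − 50.8527 = 25.9393

£25.94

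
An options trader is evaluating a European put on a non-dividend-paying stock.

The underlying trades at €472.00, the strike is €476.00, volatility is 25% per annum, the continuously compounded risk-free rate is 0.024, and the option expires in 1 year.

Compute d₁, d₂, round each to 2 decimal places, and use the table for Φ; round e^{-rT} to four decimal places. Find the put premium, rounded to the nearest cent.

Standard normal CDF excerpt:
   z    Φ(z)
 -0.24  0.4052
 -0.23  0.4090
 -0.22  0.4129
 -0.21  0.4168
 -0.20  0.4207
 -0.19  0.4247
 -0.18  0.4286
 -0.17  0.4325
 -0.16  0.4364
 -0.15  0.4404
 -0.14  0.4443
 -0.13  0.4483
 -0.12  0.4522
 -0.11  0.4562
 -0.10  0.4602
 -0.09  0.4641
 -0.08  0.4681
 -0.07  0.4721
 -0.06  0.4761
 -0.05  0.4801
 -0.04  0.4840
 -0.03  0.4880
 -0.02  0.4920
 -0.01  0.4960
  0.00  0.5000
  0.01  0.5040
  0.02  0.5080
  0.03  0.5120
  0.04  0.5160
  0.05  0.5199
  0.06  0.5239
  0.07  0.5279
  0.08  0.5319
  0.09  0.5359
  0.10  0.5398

€43.01

σ√T = 0.25 × 1.0000 = 0.2500
d₁ = [ln(472/476) + (0.024 + ½·0.25²)·1] / (σ√T) = (-0.0084 + 0.0553) / 0.2500 = 0.1872 which rounds to 0.19
d₂ = 0.1872 − 0.2500 = -0.0628 which rounds to -0.06
e^(−rT) = e^(−0.024·1) = 0.9763
N(−d₂) = N(0.06) = 0.5239;  N(−d₁) = N(-0.19) = 0.4247
P = 476·0.9763·0.5239 − 472·0.4247 = 243.4662 − 200.4584 = 43.0078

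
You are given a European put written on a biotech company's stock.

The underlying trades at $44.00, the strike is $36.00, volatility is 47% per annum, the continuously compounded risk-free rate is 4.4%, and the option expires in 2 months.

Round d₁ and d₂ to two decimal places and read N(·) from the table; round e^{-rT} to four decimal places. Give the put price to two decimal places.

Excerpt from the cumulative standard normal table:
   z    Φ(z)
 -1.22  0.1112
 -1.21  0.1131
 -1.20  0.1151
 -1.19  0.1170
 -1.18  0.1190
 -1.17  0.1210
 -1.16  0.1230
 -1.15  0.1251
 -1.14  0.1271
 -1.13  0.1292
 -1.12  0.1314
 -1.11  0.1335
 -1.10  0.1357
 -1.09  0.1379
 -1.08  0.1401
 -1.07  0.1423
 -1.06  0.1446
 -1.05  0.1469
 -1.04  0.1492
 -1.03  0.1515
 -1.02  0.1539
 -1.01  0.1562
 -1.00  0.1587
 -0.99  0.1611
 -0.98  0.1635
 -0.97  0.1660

T = 0.1667;  σ√T = 0.1919
d₁ = [ln(44/36) + (0.044 + 0.47²/2)·0.1667] / 0.1919 = [0.2007 + 0.0257] / 0.1919 = 1.1800 ≈ 1.18
d₂ = d₁ − σ√T = 1.1800 − 0.1919 = 0.9881 ≈ 0.99
e^(−rT) = e^(−0.044·0.1667) = 0.9927
P = 36·0.9927·N(-0.99) − 44·N(-1.18) = 36·0.9927·0.1611 − 44·0.1190 = 5.7573 − 5.2360 = 0.5213

$0.52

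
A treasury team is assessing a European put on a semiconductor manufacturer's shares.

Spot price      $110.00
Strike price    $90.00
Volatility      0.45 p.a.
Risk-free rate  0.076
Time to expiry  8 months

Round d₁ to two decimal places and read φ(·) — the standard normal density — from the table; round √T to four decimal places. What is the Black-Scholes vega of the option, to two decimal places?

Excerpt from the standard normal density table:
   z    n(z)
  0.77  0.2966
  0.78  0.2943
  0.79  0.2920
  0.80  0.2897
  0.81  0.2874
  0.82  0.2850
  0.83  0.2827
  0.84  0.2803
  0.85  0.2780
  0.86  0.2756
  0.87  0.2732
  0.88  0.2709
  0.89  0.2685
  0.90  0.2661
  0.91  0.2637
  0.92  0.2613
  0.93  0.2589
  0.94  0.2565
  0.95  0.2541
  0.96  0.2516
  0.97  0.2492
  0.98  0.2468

σ√T = 0.45 × 0.8165 = 0.3674
d₁ = [ln(110/90) + (0.076 + 0.45²/2)·0.6667] / 0.3674 = [0.2007 + 0.1182] / 0.3674 = 0.8678 ⇒ 0.87
√T = √0.6667 = 0.8165
φ(d₁) = φ(0.87) = 0.2732
vega = S·φ(d₁)·√T = 110·0.2732·0.8165 = 24.5375

24.54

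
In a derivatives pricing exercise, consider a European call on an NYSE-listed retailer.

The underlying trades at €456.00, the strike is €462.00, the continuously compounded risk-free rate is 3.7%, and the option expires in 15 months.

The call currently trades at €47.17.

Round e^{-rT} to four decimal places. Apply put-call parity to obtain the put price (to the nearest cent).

€32.29

e^(−rT) = e^(−0.037·1.25) = 0.9548
Put-call parity: C − P = S − K·e^(−rT) = 456 − 462·0.9548 = 456 − 441.1176 = 14.8824
P = C − (C − P) = 47.17 − (14.8824) = 32.2876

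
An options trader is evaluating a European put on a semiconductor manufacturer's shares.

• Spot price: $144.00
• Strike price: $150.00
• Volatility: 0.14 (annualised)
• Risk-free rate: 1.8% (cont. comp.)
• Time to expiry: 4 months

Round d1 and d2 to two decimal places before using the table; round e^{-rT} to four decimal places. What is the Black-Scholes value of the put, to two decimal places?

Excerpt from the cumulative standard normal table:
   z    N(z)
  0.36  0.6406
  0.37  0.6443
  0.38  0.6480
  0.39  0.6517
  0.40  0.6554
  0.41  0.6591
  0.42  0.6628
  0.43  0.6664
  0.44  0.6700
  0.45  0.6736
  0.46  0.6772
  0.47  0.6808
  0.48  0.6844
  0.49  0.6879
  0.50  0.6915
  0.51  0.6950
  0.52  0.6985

$7.66

T = 0.3333;  σ√T = 0.0808
d₁ = [ln(144/150) + (0.018 + 0.14²/2)·0.3333] / 0.0808 = [-0.0408 + 0.0093] / 0.0808 = -0.3904 ⇒ -0.39
d₂ = d₁ − σ√T = -0.3904 − 0.0808 = -0.4712 ⇒ -0.47
e^(−rT) = e^(−0.018·0.3333) = 0.9940
P = 150·0.9940·N(0.47) − 144·N(0.39) = 150·0.9940·0.6808 − 144·0.6517 = 101.5073 − 93.8448 = 7.6625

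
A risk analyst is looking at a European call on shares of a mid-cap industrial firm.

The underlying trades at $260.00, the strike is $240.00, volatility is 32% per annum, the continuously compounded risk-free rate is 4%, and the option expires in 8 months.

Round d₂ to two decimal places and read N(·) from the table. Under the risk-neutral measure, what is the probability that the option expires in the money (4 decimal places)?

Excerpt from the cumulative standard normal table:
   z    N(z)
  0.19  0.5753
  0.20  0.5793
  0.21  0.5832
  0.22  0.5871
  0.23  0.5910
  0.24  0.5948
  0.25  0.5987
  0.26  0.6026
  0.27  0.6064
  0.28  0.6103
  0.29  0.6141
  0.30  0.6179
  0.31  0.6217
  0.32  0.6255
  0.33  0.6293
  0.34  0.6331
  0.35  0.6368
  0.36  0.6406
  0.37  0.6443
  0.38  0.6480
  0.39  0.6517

T = 0.6667;  σ√T = 0.2613
d₁ = [ln(260/240) + (0.04 + ½·0.32²)·0.6667] / (σ√T) = (0.0800 + 0.0608) / 0.2613 = 0.5391 → 0.54
d₂ = 0.5391 − 0.2613 = 0.2778 → 0.28
Risk-neutral Pr[S_T > K] = N(d₂) = N(0.28) = 0.6103

0.6103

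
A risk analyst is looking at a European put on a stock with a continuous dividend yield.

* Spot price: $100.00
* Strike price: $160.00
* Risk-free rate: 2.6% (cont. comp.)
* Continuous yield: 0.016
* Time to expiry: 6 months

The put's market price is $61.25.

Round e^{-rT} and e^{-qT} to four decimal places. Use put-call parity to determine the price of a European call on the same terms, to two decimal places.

exp(−qT) = exp(−0.016·0.5) = 0.9920;  exp(−rT) = exp(−0.026·0.5) = 0.9871
Put-call parity: C − P = S·e^(−qT) − K·e^(−rT) = 100·0.9920 − 160·0.9871 = 99.2000 − 157.9360 = -58.7360
C = P + (C − P) = 61.25 + (-58.7360) = 2.5140

$2.51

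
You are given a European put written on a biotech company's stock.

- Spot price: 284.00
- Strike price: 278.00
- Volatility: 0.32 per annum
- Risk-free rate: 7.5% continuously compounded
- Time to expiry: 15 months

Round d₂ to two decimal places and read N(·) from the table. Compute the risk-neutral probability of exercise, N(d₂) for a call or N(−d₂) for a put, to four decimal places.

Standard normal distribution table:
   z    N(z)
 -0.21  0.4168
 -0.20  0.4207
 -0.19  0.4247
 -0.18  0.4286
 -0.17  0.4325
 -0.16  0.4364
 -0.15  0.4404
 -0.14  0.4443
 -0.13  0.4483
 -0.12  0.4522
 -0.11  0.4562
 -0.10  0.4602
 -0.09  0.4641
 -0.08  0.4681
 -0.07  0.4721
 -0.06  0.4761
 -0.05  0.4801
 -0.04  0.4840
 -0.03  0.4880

T = 1.25;  σ√T = 0.3578
d₁ = [ln(284/278) + (0.075 + ½·0.32²)·1.25] / (σ√T) = (0.0214 + 0.1578) / 0.3578 = 0.5006 which rounds to 0.50
d₂ = 0.5006 − 0.3578 = 0.1428 which rounds to 0.14
Risk-neutral Pr[S_T < K] = N(−d₂) = N(-0.14) = 0.4443

0.4443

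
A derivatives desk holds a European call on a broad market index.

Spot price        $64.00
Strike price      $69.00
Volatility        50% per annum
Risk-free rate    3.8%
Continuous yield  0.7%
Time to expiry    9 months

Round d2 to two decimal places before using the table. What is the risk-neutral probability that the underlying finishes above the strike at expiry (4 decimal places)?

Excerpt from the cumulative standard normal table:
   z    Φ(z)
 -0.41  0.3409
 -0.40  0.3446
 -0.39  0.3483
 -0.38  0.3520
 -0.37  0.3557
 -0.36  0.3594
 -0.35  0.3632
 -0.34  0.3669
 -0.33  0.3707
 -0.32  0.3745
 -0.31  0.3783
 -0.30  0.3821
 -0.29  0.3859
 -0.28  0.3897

σ√T = 0.5 × 0.8660 = 0.4330
ln(S/K) + (r − q + σ²/2)T = ln(64/69) + (0.038 − 0.007 + 0.5²/2)·0.75 = -0.0752 + 0.1170 = 0.0418
d₁ = 0.0418 / 0.4330 = 0.0965 ⇒ 0.10
d₂ = d₁ − σ√T = 0.0965 − 0.4330 = -0.3365 ⇒ -0.34
Risk-neutral Pr[S_T > K] = N(d₂) = N(-0.34) = 0.3669

0.3669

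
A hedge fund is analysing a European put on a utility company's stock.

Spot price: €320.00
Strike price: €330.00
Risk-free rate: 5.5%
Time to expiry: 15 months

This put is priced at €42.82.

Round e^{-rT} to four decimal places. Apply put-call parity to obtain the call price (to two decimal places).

e^(−rT) = e^(−0.055·1.25) = 0.9336
Put-call parity: C − P = S − K·e^(−rT) = 320 − 330·0.9336 = 320 − 308.0880 = 11.9120
C = P + (C − P) = 42.82 + (11.9120) = 54.7320

€54.73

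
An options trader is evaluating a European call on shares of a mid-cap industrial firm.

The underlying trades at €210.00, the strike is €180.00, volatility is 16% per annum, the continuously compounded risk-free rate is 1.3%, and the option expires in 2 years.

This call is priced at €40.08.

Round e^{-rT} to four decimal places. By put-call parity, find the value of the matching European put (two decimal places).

e^(−rT) = e^(−0.013·2) = 0.9743
Put-call parity: C − P = S − K·e^(−rT) = 210 − 180·0.9743 = 210 − 175.3740 = 34.6260
P = C − (C − P) = 40.08 − (34.6260) = 5.4540

€5.45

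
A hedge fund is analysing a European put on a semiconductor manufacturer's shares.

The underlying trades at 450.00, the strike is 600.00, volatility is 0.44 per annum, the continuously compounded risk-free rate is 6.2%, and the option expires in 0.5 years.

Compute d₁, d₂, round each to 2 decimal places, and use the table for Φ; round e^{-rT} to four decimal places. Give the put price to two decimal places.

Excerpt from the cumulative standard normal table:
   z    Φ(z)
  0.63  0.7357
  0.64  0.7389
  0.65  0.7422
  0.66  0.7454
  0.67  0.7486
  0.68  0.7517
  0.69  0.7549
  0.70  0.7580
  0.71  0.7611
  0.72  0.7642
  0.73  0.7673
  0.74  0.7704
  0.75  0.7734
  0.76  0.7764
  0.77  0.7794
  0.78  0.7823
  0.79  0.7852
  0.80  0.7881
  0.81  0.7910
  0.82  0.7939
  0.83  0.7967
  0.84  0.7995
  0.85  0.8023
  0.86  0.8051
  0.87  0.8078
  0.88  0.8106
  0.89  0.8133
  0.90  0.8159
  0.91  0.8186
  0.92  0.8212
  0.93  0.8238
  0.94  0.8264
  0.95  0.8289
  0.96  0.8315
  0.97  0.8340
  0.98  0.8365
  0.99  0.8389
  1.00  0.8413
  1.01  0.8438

σ√T = 0.44 × 0.7071 = 0.3111
d₁ = [ln(450/600) + (0.062 + 0.44²/2)·0.5] / 0.3111 = [-0.2877 + 0.0794] / 0.3111 = -0.6694 ≈ -0.67
d₂ = d₁ − σ√T = -0.6694 − 0.3111 = -0.9806 ≈ -0.98
exp(−rT) = exp(−0.062·0.5) = 0.9695
N(−d₂) = N(0.98) = 0.8365;  N(−d₁) = N(0.67) = 0.7486
P = 600·0.9695·0.8365 − 450·0.7486 = 486.5921 − 336.8700 = 149.7221

149.72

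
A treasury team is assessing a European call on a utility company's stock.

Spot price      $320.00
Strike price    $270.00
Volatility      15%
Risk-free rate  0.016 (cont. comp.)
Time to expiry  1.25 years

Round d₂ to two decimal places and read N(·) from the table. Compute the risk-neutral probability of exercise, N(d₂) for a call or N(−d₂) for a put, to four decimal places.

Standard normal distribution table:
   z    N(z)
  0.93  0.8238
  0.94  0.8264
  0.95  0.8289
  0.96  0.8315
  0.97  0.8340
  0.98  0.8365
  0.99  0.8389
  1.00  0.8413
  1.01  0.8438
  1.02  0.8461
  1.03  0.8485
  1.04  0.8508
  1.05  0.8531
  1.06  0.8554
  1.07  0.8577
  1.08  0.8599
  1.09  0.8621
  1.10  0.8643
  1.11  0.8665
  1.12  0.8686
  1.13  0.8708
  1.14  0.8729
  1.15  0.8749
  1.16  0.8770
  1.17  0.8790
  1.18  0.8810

0.8531

σ√T = 0.15·√1.25 = 0.1677
ln(S/K) + (r + σ²/2)T = ln(320/270) + (0.016 + 0.15²/2)·1.25 = 0.1699 + 0.0341 = 0.2040
d₁ = 0.2040 / 0.1677 = 1.2162 ≈ 1.22
d₂ = d₁ − σ√T = 1.2162 − 0.1677 = 1.0485 ≈ 1.05
Pr(exercise) under Q = N(d₂) = 0.8531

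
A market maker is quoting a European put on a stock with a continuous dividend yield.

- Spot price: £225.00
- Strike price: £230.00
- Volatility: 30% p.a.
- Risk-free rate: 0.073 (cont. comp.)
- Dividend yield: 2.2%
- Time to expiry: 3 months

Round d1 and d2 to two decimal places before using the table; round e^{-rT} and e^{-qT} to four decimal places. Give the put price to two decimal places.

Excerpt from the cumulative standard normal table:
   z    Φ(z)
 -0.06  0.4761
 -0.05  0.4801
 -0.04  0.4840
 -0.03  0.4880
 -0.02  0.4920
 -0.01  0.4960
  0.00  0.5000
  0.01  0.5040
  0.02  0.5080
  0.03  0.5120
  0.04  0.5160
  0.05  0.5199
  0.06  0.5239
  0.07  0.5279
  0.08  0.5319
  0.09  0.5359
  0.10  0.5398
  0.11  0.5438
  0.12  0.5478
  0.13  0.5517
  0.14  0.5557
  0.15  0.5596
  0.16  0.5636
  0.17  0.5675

T = 0.25;  σ√T = 0.1500
d₁ = [ln(225/230) + (0.073 − 0.022 + 0.3²/2)·0.25] / 0.1500 = [-0.0220 + 0.0240] / 0.1500 = 0.0135 which rounds to 0.01
d₂ = d₁ − σ√T = 0.0135 − 0.1500 = -0.1365 which rounds to -0.14
e^(−qT) = e^(−0.022·0.25) = 0.9945;  e^(−rT) = e^(−0.073·0.25) = 0.9819
P = 230·0.9819·N(0.14) − 225·0.9945·N(-0.01) = 230·0.9819·0.5557 − 225·0.9945·0.4960 = 125.4976 − 110.9862 = 14.5114

£14.51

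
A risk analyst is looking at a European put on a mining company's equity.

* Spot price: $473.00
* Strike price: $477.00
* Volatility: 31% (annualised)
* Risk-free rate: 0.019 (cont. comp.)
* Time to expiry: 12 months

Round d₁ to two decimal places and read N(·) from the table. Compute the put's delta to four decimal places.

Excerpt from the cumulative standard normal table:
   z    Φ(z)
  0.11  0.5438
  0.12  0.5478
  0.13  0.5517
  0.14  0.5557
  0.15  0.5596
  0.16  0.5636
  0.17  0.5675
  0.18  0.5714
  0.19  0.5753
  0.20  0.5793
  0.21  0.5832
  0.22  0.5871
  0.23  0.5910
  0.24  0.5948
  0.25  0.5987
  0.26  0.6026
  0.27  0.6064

σ√T = 0.31 × 1.0000 = 0.3100
d₁ = [ln(473/477) + (0.019 + 0.31²/2)·1] / 0.3100 = [-0.0084 + 0.0670] / 0.3100 = 0.1891 ⇒ 0.19
N(d₁) = N(0.19) = 0.5753
Δ_put = N(d₁) − 1 = 0.5753 − 1 = -0.4247

-0.4247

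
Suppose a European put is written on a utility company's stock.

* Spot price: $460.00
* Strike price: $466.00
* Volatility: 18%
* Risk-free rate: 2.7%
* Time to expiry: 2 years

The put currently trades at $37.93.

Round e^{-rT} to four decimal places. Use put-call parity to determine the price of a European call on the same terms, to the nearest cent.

$56.44

e^(−rT) = e^(−0.027·2) = 0.9474
Put-call parity: C − P = S − K·e^(−rT) = 460 − 466·0.9474 = 460 − 441.4884 = 18.5116
C = P + (C − P) = 37.93 + (18.5116) = 56.4416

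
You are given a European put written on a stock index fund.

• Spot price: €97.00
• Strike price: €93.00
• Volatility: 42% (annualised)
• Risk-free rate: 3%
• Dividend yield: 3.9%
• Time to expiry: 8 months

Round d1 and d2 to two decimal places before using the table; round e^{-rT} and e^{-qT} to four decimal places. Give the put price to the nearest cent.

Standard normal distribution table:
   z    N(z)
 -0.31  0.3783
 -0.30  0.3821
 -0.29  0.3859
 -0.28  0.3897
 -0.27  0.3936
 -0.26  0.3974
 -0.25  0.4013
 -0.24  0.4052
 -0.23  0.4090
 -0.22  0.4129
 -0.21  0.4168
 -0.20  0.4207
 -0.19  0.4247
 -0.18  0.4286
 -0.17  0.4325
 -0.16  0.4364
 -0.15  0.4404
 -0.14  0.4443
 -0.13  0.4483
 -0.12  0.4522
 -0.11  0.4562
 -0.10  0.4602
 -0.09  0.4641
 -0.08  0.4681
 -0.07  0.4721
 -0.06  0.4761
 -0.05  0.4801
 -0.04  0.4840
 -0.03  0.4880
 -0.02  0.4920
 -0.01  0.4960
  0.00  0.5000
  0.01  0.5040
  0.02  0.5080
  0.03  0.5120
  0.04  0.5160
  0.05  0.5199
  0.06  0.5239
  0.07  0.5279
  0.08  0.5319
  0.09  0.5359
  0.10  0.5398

€11.29

T = 0.6667;  σ√T = 0.3429
d₁ = [ln(97/93) + (0.03 − 0.039 + 0.42²/2)·0.6667] / 0.3429 = [0.0421 + 0.0528] / 0.3429 = 0.2768 which rounds to 0.28
d₂ = d₁ − σ√T = 0.2768 − 0.3429 = -0.0662 which rounds to -0.07
exp(−qT) = exp(−0.039·0.6667) = 0.9743;  exp(−rT) = exp(−0.03·0.6667) = 0.9802
N(−d₂) = N(0.07) = 0.5279;  N(−d₁) = N(-0.28) = 0.3897
P = 93·0.9802·0.5279 − 97·0.9743·0.3897 = 48.1226 − 36.8294 = 11.2932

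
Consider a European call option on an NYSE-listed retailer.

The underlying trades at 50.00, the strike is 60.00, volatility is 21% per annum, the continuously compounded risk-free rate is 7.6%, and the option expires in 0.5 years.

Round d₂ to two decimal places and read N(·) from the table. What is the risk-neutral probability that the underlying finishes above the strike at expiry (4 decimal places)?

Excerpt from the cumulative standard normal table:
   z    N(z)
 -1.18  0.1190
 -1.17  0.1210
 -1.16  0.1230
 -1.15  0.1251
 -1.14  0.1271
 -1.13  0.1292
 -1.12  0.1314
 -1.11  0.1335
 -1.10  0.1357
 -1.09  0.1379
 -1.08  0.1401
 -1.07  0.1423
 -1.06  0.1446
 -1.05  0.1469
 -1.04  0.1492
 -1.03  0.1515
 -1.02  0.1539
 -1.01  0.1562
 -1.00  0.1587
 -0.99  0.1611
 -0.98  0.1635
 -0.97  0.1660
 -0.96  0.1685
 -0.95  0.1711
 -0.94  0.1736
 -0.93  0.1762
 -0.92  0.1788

0.1469

T = 0.5;  σ√T = 0.1485
ln(S/K) + (r + σ²/2)T = ln(50/60) + (0.076 + 0.21²/2)·0.5 = -0.1823 + 0.0490 = -0.1333
d₁ = -0.1333 / 0.1485 = -0.8977 which rounds to -0.90
d₂ = d₁ − σ√T = -0.8977 − 0.1485 = -1.0462 which rounds to -1.05
Risk-neutral Pr[S_T > K] = N(d₂) = N(-1.05) = 0.1469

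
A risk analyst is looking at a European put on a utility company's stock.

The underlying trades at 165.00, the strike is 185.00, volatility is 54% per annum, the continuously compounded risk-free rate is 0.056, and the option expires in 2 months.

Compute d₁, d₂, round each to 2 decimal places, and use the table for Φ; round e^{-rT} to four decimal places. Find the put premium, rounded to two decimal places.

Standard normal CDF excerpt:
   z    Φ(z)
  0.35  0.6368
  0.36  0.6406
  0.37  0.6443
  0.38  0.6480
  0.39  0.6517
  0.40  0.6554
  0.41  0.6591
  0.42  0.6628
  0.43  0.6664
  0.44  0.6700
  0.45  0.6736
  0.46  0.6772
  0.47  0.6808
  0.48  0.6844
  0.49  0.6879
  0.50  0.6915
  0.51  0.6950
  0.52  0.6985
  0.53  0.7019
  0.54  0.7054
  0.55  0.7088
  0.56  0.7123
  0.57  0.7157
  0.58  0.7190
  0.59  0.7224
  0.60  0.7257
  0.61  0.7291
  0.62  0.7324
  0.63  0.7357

T = 0.1667;  σ√T = 0.2205
d₁ = [ln(165/185) + (0.056 + 0.54²/2)·0.1667] / 0.2205 = [-0.1144 + 0.0336] / 0.2205 = -0.3664 ⇒ -0.37
d₂ = d₁ − σ√T = -0.3664 − 0.2205 = -0.5869 ⇒ -0.59
exp(−rT) = exp(−0.056·0.1667) = 0.9907
N(−d₂) = N(0.59) = 0.7224;  N(−d₁) = N(0.37) = 0.6443
P = 185·0.9907·0.7224 − 165·0.6443 = 132.4011 − 106.3095 = 26.0916

26.09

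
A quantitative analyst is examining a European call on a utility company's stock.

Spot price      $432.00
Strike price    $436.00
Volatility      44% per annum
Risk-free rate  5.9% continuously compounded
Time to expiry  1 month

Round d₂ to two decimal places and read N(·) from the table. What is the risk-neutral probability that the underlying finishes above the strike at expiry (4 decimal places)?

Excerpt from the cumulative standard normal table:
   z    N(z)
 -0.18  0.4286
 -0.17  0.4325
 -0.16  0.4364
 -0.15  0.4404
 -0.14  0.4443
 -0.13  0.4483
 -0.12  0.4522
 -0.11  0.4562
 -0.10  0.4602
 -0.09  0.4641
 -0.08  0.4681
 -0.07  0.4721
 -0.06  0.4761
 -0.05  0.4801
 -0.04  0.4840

0.4602

T = 0.08333;  σ√T = 0.1270
ln(S/K) + (r + σ²/2)T = ln(432/436) + (0.059 + 0.44²/2)·0.08333 = -0.0092 + 0.0130 = 0.0038
d₁ = 0.0038 / 0.1270 = 0.0297 ≈ 0.03
d₂ = d₁ − σ√T = 0.0297 − 0.1270 = -0.0974 ≈ -0.10
Risk-neutral Pr[S_T > K] = N(d₂) = N(-0.10) = 0.4602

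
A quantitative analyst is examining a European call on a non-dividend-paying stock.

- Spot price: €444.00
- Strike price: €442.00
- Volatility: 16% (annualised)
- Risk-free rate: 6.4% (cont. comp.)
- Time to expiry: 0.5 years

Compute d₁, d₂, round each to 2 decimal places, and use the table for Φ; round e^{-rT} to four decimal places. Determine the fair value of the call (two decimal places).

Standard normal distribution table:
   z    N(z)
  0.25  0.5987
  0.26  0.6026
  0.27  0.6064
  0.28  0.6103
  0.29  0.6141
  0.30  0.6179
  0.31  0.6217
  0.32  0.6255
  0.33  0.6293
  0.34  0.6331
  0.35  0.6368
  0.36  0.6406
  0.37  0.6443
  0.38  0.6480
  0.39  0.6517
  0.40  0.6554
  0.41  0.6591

σ√T = 0.16·√0.5 = 0.1131
d₁ = [ln(444/442) + (0.064 + ½·0.16²)·0.5] / (σ√T) = (0.0045 + 0.0384) / 0.1131 = 0.3793 ⇒ 0.38
d₂ = 0.3793 − 0.1131 = 0.2662 ⇒ 0.27
exp(−rT) = exp(−0.064·0.5) = 0.9685
N(d₁) = N(0.38) = 0.6480;  N(d₂) = N(0.27) = 0.6064
C = 444·0.6480 − 442·0.9685·0.6064 = 287.7120 − 259.5859 = 28.1261

€28.13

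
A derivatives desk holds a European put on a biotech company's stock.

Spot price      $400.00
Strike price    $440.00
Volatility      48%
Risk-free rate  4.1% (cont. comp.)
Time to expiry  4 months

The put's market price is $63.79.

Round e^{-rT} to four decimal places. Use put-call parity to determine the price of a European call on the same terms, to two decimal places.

e^(−rT) = e^(−0.041·0.3333) = 0.9864
Put-call parity: C − P = S − K·e^(−rT) = 400 − 440·0.9864 = 400 − 434.0160 = -34.0160
C = P + (C − P) = 63.79 + (-34.0160) = 29.7740

$29.77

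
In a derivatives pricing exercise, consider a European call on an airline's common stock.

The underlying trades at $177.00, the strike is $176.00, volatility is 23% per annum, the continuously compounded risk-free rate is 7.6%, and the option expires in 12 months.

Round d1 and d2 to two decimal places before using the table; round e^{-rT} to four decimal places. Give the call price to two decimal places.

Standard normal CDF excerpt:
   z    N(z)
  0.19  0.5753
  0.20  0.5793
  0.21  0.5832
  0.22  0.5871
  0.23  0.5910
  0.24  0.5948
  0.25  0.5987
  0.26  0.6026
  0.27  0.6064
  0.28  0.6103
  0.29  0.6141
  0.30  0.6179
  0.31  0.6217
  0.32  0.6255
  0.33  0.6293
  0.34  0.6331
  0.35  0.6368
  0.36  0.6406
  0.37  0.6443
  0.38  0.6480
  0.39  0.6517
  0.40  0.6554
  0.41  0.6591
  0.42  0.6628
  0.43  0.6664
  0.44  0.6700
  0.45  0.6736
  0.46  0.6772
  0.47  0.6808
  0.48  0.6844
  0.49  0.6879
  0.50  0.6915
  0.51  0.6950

T = 1;  σ√T = 0.2300
d₁ = [ln(177/176) + (0.076 + 0.23²/2)·1] / 0.2300 = [0.0057 + 0.1024] / 0.2300 = 0.4701 ≈ 0.47
d₂ = d₁ − σ√T = 0.4701 − 0.2300 = 0.2401 ≈ 0.24
e^(−rT) = e^(−0.076·1) = 0.9268
N(d₁) = N(0.47) = 0.6808;  N(d₂) = N(0.24) = 0.5948
C = 177·0.6808 − 176·0.9268·0.5948 = 120.5016 − 97.0219 = 23.4797

$23.48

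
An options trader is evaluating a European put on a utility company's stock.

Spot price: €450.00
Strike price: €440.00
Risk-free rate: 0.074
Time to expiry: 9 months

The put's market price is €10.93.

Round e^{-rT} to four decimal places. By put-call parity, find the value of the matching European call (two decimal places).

e^(−rT) = e^(−0.074·0.75) = 0.9460
Put-call parity: C − P = S − K·e^(−rT) = 450 − 440·0.9460 = 450 − 416.2400 = 33.7600
C = P + (C − P) = 10.93 + (33.7600) = 44.6900

€44.69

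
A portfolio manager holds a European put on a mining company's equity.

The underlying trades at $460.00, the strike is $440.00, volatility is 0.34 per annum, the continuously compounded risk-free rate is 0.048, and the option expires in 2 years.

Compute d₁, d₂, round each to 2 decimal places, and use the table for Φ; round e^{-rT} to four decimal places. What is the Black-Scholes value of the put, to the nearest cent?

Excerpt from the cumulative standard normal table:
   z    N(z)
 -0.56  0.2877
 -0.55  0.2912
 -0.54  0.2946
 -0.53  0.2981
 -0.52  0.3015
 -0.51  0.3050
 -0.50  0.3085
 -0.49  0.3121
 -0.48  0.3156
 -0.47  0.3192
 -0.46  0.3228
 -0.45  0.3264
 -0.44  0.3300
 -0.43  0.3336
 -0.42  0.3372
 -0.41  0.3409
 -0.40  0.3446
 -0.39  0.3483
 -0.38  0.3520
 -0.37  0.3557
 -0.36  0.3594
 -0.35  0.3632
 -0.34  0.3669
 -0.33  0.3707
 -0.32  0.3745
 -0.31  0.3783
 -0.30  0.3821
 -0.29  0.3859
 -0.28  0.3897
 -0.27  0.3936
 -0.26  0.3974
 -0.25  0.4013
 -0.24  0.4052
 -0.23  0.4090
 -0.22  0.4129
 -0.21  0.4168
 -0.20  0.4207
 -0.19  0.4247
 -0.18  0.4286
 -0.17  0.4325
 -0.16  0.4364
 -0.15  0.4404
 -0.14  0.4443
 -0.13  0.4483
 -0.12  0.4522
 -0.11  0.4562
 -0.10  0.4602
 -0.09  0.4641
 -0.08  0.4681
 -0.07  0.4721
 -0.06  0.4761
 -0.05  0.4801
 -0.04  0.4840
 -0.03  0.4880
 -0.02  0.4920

$54.79

σ√T = 0.34·√2 = 0.4808
d₁ = [ln(460/440) + (0.048 + ½·0.34²)·2] / (σ√T) = (0.0445 + 0.2116) / 0.4808 = 0.5325 ⇒ 0.53
d₂ = 0.5325 − 0.4808 = 0.0517 ⇒ 0.05
exp(−rT) = exp(−0.048·2) = 0.9085
N(−d₂) = N(-0.05) = 0.4801;  N(−d₁) = N(-0.53) = 0.2981
P = 440·0.9085·0.4801 − 460·0.2981 = 191.9152 − 137.1260 = 54.7892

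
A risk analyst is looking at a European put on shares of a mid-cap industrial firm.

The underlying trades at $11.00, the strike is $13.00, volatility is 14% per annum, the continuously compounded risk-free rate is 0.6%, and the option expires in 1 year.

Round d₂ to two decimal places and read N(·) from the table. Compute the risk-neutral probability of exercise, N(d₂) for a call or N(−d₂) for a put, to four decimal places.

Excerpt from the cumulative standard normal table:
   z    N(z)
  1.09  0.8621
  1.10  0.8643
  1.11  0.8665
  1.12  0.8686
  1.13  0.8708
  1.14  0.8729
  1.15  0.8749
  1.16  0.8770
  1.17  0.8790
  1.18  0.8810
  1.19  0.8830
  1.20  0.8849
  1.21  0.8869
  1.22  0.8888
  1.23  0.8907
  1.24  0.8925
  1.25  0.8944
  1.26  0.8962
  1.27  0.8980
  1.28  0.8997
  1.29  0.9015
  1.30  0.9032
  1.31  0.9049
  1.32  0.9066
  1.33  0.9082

0.8888

σ√T = 0.14·√1 = 0.1400
d₁ = [ln(11/13) + (0.006 + 0.14²/2)·1] / 0.1400 = [-0.1671 + 0.0158] / 0.1400 = -1.0804 ⇒ -1.08
d₂ = d₁ − σ√T = -1.0804 − 0.1400 = -1.2204 ⇒ -1.22
Pr(exercise) under Q = N(−d₂) = N(1.22) = 0.8888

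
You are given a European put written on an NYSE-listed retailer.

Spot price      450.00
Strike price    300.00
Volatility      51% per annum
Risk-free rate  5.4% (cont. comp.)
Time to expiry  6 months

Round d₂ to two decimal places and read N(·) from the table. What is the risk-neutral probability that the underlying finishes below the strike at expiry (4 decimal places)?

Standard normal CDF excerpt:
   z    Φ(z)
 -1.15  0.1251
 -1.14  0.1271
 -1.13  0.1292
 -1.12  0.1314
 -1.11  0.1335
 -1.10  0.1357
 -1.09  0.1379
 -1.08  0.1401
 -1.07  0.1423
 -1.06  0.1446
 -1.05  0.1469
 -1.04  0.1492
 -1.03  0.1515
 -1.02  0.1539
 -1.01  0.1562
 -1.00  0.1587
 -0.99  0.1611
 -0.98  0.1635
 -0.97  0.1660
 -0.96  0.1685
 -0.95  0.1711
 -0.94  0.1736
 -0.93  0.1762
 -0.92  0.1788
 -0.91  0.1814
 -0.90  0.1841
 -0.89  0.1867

σ√T = 0.51·√0.5 = 0.3606
d₁ = [ln(450/300) + (0.054 + 0.51²/2)·0.5] / 0.3606 = [0.4055 + 0.0920] / 0.3606 = 1.3795 ≈ 1.38
d₂ = d₁ − σ√T = 1.3795 − 0.3606 = 1.0189 ≈ 1.02
Risk-neutral Pr[S_T < K] = N(−d₂) = N(-1.02) = 0.1539

0.1539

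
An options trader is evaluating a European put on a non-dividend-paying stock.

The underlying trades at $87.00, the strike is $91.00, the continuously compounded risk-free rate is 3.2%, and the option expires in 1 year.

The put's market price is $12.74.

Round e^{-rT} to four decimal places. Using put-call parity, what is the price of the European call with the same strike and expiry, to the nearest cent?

$11.61

e^(−rT) = e^(−0.032·1) = 0.9685
Put-call parity: C − P = S − K·e^(−rT) = 87 − 91·0.9685 = 87 − 88.1335 = -1.1335
C = P + (C − P) = 12.74 + (-1.1335) = 11.6065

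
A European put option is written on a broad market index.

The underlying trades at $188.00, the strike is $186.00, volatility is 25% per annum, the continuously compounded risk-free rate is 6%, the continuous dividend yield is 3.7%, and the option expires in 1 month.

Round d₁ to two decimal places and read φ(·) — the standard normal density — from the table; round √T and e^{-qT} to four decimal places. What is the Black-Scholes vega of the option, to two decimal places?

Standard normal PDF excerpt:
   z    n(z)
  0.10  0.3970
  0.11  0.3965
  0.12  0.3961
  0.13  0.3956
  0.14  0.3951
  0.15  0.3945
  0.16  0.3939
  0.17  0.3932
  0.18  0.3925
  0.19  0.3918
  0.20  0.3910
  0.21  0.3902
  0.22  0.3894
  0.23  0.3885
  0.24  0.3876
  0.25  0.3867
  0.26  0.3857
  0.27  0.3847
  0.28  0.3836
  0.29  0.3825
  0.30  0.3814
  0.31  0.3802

T = 0.08333;  σ√T = 0.0722
d₁ = [ln(188/186) + (0.06 − 0.037 + 0.25²/2)·0.08333] / 0.0722 = [0.0107 + 0.0045] / 0.0722 = 0.2108 which rounds to 0.21
√T = √0.08333 = 0.2887
φ(d₁) = φ(0.21) = 0.3902
exp(−qT) = exp(−0.037·0.08333) = 0.9969
vega = S·exp(−qT)·φ(d₁)·√T = 188·0.9969·0.3902·0.2887 = 21.1127

21.11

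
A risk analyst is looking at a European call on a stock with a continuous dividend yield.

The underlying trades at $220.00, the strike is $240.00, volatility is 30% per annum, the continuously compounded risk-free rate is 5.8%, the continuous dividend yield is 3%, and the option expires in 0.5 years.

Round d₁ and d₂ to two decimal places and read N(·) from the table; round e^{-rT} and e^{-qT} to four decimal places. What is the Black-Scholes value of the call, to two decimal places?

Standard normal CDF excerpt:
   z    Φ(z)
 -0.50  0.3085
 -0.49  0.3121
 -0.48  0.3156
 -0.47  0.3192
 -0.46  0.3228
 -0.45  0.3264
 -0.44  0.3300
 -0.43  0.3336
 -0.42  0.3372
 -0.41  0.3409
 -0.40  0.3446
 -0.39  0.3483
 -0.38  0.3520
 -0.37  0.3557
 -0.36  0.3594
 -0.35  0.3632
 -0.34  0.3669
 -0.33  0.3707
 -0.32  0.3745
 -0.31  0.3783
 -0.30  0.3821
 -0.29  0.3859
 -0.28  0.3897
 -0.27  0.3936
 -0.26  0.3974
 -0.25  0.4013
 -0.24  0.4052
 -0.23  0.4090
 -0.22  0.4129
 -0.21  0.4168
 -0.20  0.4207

T = 0.5;  σ√T = 0.2121
d₁ = [ln(220/240) + (0.058 − 0.03 + 0.3²/2)·0.5] / 0.2121 = [-0.0870 + 0.0365] / 0.2121 = -0.2381 ⇒ -0.24
d₂ = d₁ − σ√T = -0.2381 − 0.2121 = -0.4502 ⇒ -0.45
e^(−qT) = e^(−0.03·0.5) = 0.9851;  e^(−rT) = e^(−0.058·0.5) = 0.9714
N(d₁) = N(-0.24) = 0.4052;  N(d₂) = N(-0.45) = 0.3264
C = 220·0.9851·0.4052 − 240·0.9714·0.3264 = 87.8158 − 76.0956 = 11.7202

$11.72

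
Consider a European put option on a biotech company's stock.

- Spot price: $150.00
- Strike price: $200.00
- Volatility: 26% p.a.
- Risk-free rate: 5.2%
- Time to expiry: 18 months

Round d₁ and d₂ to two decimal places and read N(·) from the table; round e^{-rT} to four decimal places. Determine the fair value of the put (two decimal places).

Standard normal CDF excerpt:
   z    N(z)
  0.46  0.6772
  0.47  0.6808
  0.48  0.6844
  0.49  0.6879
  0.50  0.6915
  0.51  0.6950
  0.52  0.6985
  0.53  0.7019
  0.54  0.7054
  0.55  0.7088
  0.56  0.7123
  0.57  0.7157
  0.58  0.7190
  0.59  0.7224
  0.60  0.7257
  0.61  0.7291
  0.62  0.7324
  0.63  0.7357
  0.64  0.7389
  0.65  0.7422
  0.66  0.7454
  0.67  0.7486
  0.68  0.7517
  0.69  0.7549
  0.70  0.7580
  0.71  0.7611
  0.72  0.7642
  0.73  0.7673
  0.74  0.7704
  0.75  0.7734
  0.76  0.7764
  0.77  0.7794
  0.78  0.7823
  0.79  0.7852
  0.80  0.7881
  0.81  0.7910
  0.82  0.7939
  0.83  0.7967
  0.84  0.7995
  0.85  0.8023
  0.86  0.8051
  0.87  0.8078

σ√T = 0.26 × 1.2247 = 0.3184
d₁ = [ln(150/200) + (0.052 + 0.26²/2)·1.5] / 0.3184 = [-0.2877 + 0.1287] / 0.3184 = -0.4993 → -0.50
d₂ = d₁ − σ√T = -0.4993 − 0.3184 = -0.8177 → -0.82
exp(−rT) = exp(−0.052·1.5) = 0.9250
P = 200·0.9250·N(0.82) − 150·N(0.50) = 200·0.9250·0.7939 − 150·0.6915 = 146.8715 − 103.7250 = 43.1465

$43.15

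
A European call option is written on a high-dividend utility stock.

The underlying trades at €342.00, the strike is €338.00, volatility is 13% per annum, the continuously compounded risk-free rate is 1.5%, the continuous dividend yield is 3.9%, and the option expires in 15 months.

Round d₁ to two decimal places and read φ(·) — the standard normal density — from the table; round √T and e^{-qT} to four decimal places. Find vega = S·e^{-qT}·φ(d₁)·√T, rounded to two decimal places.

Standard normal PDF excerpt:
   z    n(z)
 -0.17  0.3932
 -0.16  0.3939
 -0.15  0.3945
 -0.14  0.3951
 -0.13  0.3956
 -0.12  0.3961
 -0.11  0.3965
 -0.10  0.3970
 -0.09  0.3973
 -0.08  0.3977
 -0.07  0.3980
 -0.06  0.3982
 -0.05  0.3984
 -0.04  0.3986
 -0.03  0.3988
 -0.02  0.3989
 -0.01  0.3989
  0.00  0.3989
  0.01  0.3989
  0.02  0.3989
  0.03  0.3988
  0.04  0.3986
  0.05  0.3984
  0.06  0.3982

σ√T = 0.13 × 1.1180 = 0.1453
d₁ = [ln(342/338) + (0.015 − 0.039 + 0.13²/2)·1.25] / 0.1453 = [0.0118 − 0.0194] / 0.1453 = -0.0528 ⇒ -0.05
√T = √1.25 = 1.1180
φ(d₁) = φ(-0.05) = 0.3984
e^(−qT) = e^(−0.039·1.25) = 0.9524
vega = S·e^(−qT)·φ(d₁)·√T = 342·0.9524·0.3984·1.1180 = 145.0797

145.08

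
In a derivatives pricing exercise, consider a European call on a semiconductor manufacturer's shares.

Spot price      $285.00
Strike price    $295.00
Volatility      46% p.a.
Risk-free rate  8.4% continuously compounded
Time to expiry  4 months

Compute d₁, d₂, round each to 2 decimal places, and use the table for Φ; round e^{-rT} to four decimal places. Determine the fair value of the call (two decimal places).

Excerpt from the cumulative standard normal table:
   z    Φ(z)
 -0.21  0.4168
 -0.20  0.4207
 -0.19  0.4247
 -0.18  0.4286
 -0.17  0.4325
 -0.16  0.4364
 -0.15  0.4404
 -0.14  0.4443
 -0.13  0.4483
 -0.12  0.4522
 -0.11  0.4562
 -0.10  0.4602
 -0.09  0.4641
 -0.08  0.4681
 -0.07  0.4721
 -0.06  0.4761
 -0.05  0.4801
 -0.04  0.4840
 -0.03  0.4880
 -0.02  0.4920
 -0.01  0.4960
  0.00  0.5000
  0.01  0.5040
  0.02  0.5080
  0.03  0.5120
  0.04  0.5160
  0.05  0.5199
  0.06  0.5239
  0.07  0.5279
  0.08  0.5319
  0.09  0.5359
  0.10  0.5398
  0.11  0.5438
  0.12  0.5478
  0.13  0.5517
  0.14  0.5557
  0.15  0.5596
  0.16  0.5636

σ√T = 0.46·√0.3333 = 0.2656
d₁ = [ln(285/295) + (0.084 + 0.46²/2)·0.3333] / 0.2656 = [-0.0345 + 0.0633] / 0.2656 = 0.1084 ≈ 0.11
d₂ = d₁ − σ√T = 0.1084 − 0.2656 = -0.1572 ≈ -0.16
exp(−rT) = exp(−0.084·0.3333) = 0.9724
N(d₁) = N(0.11) = 0.5438;  N(d₂) = N(-0.16) = 0.4364
C = 285·0.5438 − 295·0.9724·0.4364 = 154.9830 − 125.1848 = 29.7982

$29.80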